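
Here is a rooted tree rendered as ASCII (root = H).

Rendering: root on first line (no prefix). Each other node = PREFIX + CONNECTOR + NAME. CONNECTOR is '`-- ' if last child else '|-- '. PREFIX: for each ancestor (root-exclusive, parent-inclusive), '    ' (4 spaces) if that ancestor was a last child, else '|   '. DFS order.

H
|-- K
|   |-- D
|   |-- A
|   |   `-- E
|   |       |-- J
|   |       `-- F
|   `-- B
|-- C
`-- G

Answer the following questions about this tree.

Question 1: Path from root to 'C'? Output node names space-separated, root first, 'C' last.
Walk down from root: H -> C

Answer: H C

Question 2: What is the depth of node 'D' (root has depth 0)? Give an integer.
Path from root to D: H -> K -> D
Depth = number of edges = 2

Answer: 2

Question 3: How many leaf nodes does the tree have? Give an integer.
Answer: 6

Derivation:
Leaves (nodes with no children): B, C, D, F, G, J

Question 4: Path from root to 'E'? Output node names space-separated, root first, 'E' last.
Walk down from root: H -> K -> A -> E

Answer: H K A E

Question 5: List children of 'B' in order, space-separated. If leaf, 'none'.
Answer: none

Derivation:
Node B's children (from adjacency): (leaf)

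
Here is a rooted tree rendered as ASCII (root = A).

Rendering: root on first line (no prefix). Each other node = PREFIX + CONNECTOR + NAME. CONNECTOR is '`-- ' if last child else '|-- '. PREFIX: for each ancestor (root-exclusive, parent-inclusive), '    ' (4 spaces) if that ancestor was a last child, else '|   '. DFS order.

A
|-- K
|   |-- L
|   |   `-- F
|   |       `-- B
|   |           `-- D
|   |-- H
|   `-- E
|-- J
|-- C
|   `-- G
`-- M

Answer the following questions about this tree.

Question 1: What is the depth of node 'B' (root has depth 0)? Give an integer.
Path from root to B: A -> K -> L -> F -> B
Depth = number of edges = 4

Answer: 4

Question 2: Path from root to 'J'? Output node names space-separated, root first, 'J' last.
Answer: A J

Derivation:
Walk down from root: A -> J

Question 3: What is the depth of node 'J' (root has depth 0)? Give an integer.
Answer: 1

Derivation:
Path from root to J: A -> J
Depth = number of edges = 1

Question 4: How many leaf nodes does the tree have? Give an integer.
Leaves (nodes with no children): D, E, G, H, J, M

Answer: 6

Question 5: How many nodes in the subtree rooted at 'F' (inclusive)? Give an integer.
Subtree rooted at F contains: B, D, F
Count = 3

Answer: 3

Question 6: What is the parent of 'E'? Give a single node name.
Answer: K

Derivation:
Scan adjacency: E appears as child of K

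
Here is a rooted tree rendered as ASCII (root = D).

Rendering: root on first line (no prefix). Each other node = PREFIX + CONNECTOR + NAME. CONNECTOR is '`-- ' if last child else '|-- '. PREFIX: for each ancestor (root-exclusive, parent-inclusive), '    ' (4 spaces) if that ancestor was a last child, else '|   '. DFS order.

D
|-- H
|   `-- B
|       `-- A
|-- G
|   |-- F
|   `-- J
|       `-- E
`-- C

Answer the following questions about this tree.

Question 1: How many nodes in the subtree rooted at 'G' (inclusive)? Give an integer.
Answer: 4

Derivation:
Subtree rooted at G contains: E, F, G, J
Count = 4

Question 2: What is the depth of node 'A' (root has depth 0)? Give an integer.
Answer: 3

Derivation:
Path from root to A: D -> H -> B -> A
Depth = number of edges = 3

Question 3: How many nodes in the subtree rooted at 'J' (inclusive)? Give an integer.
Answer: 2

Derivation:
Subtree rooted at J contains: E, J
Count = 2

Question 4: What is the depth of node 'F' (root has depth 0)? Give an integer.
Answer: 2

Derivation:
Path from root to F: D -> G -> F
Depth = number of edges = 2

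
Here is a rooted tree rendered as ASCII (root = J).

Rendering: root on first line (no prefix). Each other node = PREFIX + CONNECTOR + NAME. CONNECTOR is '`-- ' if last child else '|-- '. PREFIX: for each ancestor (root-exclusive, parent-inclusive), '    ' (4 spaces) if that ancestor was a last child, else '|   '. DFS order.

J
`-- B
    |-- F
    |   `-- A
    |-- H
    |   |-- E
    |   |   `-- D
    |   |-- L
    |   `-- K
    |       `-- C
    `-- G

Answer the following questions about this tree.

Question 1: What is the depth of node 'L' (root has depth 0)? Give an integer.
Path from root to L: J -> B -> H -> L
Depth = number of edges = 3

Answer: 3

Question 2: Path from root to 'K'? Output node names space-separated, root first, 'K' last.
Walk down from root: J -> B -> H -> K

Answer: J B H K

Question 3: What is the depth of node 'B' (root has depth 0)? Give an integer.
Path from root to B: J -> B
Depth = number of edges = 1

Answer: 1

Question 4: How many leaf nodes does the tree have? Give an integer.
Leaves (nodes with no children): A, C, D, G, L

Answer: 5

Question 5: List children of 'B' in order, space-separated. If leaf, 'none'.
Node B's children (from adjacency): F, H, G

Answer: F H G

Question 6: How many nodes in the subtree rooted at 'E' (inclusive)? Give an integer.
Subtree rooted at E contains: D, E
Count = 2

Answer: 2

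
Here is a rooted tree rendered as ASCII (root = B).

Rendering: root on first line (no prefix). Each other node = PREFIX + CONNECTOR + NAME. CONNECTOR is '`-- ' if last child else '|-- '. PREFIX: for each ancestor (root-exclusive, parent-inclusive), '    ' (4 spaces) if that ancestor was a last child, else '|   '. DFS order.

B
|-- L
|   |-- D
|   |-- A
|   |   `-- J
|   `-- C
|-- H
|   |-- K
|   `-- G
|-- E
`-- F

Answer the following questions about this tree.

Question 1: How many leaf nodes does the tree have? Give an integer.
Answer: 7

Derivation:
Leaves (nodes with no children): C, D, E, F, G, J, K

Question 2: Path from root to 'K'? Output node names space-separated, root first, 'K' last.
Walk down from root: B -> H -> K

Answer: B H K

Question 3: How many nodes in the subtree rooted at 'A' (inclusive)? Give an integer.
Answer: 2

Derivation:
Subtree rooted at A contains: A, J
Count = 2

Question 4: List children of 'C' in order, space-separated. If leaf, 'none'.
Answer: none

Derivation:
Node C's children (from adjacency): (leaf)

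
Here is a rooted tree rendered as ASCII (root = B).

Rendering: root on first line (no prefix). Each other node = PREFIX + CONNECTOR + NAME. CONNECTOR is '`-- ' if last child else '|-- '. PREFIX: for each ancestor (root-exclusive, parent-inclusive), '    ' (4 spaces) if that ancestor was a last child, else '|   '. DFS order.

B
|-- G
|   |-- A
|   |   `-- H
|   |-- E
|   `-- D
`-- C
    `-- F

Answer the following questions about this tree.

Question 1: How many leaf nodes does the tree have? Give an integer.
Answer: 4

Derivation:
Leaves (nodes with no children): D, E, F, H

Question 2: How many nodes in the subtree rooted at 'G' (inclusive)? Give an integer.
Answer: 5

Derivation:
Subtree rooted at G contains: A, D, E, G, H
Count = 5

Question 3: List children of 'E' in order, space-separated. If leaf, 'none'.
Node E's children (from adjacency): (leaf)

Answer: none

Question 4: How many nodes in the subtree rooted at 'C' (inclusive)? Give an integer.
Subtree rooted at C contains: C, F
Count = 2

Answer: 2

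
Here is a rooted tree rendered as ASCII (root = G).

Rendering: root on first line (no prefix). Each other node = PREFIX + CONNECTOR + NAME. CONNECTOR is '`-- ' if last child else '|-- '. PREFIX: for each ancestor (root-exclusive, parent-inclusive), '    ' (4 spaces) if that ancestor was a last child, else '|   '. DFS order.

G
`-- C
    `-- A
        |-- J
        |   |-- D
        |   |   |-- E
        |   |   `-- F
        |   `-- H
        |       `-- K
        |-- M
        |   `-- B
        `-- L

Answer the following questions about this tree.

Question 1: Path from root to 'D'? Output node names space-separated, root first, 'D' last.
Answer: G C A J D

Derivation:
Walk down from root: G -> C -> A -> J -> D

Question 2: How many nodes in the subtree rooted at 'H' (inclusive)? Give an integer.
Subtree rooted at H contains: H, K
Count = 2

Answer: 2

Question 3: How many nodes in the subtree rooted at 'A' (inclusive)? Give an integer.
Subtree rooted at A contains: A, B, D, E, F, H, J, K, L, M
Count = 10

Answer: 10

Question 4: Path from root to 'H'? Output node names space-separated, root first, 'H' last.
Walk down from root: G -> C -> A -> J -> H

Answer: G C A J H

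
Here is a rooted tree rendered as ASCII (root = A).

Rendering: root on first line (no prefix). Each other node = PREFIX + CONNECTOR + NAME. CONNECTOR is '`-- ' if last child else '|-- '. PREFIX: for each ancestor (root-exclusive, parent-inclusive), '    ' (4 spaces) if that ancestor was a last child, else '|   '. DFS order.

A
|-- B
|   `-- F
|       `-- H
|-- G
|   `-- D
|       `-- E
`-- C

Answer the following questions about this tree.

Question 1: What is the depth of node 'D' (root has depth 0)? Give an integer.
Path from root to D: A -> G -> D
Depth = number of edges = 2

Answer: 2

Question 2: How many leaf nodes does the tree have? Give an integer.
Answer: 3

Derivation:
Leaves (nodes with no children): C, E, H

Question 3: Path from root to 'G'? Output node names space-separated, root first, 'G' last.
Walk down from root: A -> G

Answer: A G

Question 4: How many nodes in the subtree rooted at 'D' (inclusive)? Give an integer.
Answer: 2

Derivation:
Subtree rooted at D contains: D, E
Count = 2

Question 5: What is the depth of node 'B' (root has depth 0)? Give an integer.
Answer: 1

Derivation:
Path from root to B: A -> B
Depth = number of edges = 1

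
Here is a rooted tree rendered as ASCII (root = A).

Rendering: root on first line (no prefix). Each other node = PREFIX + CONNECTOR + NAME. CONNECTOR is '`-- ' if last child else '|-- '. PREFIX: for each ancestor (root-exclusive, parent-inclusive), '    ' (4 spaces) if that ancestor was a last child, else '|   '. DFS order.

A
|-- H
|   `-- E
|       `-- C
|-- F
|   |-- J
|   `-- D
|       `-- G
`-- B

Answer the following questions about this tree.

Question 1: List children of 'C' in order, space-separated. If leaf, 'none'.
Node C's children (from adjacency): (leaf)

Answer: none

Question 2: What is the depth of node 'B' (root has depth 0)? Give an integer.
Path from root to B: A -> B
Depth = number of edges = 1

Answer: 1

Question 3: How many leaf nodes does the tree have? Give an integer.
Answer: 4

Derivation:
Leaves (nodes with no children): B, C, G, J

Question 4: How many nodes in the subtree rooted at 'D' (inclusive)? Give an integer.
Subtree rooted at D contains: D, G
Count = 2

Answer: 2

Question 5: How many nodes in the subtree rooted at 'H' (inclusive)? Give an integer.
Answer: 3

Derivation:
Subtree rooted at H contains: C, E, H
Count = 3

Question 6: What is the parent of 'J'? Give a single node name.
Scan adjacency: J appears as child of F

Answer: F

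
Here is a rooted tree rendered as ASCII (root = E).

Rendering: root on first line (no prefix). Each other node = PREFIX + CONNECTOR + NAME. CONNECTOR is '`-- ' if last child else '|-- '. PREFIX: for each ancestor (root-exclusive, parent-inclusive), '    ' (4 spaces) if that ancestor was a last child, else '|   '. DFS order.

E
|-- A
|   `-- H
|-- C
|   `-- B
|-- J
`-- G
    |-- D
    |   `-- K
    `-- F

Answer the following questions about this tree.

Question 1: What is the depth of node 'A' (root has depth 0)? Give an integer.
Answer: 1

Derivation:
Path from root to A: E -> A
Depth = number of edges = 1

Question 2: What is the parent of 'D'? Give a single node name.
Scan adjacency: D appears as child of G

Answer: G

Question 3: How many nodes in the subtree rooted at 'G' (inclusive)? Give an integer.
Subtree rooted at G contains: D, F, G, K
Count = 4

Answer: 4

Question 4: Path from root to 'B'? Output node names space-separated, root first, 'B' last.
Walk down from root: E -> C -> B

Answer: E C B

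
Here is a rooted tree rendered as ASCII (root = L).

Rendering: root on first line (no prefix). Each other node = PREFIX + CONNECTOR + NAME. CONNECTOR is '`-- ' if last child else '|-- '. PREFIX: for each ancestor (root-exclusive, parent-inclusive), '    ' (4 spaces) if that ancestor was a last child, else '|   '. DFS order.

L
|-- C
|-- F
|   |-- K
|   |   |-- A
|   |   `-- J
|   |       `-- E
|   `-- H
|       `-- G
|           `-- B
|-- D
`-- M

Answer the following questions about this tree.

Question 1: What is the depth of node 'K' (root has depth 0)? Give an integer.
Path from root to K: L -> F -> K
Depth = number of edges = 2

Answer: 2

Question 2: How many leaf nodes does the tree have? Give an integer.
Leaves (nodes with no children): A, B, C, D, E, M

Answer: 6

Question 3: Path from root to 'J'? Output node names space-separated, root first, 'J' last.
Walk down from root: L -> F -> K -> J

Answer: L F K J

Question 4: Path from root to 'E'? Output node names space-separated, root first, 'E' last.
Walk down from root: L -> F -> K -> J -> E

Answer: L F K J E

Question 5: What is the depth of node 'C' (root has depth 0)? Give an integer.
Answer: 1

Derivation:
Path from root to C: L -> C
Depth = number of edges = 1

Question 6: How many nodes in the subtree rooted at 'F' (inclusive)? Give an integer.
Subtree rooted at F contains: A, B, E, F, G, H, J, K
Count = 8

Answer: 8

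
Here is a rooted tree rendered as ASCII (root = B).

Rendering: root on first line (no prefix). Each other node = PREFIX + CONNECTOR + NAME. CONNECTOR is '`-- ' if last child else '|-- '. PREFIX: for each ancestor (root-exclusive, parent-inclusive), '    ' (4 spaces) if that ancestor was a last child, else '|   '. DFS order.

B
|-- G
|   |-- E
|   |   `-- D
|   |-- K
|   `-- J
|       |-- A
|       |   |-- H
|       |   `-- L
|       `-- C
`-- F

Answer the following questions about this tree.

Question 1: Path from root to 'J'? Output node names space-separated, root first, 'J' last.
Answer: B G J

Derivation:
Walk down from root: B -> G -> J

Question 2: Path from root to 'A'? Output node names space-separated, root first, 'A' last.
Walk down from root: B -> G -> J -> A

Answer: B G J A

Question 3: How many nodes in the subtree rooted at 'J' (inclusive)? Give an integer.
Subtree rooted at J contains: A, C, H, J, L
Count = 5

Answer: 5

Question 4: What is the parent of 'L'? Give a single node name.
Scan adjacency: L appears as child of A

Answer: A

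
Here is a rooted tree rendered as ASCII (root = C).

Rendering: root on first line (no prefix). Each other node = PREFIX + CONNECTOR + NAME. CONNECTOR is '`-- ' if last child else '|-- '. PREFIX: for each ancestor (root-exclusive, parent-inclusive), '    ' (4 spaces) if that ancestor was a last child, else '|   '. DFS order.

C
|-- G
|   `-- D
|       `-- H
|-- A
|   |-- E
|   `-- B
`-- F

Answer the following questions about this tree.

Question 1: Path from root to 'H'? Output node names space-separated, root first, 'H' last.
Answer: C G D H

Derivation:
Walk down from root: C -> G -> D -> H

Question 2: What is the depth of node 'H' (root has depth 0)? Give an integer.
Path from root to H: C -> G -> D -> H
Depth = number of edges = 3

Answer: 3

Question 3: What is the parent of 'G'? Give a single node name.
Scan adjacency: G appears as child of C

Answer: C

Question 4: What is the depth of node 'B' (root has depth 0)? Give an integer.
Path from root to B: C -> A -> B
Depth = number of edges = 2

Answer: 2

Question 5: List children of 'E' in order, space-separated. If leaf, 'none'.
Answer: none

Derivation:
Node E's children (from adjacency): (leaf)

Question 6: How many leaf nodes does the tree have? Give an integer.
Answer: 4

Derivation:
Leaves (nodes with no children): B, E, F, H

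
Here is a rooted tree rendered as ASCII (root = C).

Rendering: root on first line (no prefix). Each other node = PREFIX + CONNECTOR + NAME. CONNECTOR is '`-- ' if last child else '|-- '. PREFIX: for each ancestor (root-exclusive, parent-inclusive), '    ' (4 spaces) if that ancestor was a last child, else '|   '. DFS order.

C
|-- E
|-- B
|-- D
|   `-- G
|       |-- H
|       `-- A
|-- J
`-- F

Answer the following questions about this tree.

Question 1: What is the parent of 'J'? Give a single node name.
Scan adjacency: J appears as child of C

Answer: C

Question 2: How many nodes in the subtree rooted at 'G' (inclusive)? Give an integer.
Answer: 3

Derivation:
Subtree rooted at G contains: A, G, H
Count = 3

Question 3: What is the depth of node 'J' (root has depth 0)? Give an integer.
Path from root to J: C -> J
Depth = number of edges = 1

Answer: 1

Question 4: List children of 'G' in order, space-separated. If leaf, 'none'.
Answer: H A

Derivation:
Node G's children (from adjacency): H, A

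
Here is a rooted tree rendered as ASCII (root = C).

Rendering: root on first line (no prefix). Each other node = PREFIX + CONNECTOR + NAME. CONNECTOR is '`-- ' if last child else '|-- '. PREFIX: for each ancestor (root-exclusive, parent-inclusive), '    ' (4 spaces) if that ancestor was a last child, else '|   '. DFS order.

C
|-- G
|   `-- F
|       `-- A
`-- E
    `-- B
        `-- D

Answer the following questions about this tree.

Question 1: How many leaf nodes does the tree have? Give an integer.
Answer: 2

Derivation:
Leaves (nodes with no children): A, D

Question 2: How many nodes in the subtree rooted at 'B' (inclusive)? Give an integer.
Subtree rooted at B contains: B, D
Count = 2

Answer: 2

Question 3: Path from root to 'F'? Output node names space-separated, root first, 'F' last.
Walk down from root: C -> G -> F

Answer: C G F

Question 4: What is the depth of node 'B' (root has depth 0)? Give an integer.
Path from root to B: C -> E -> B
Depth = number of edges = 2

Answer: 2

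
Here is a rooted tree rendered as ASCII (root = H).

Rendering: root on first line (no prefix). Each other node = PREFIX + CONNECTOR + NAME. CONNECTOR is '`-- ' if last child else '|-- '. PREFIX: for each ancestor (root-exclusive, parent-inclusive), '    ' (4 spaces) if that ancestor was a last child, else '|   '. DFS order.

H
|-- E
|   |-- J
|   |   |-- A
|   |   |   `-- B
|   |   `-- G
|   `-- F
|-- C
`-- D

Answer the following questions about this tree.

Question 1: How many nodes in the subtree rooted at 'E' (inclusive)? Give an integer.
Answer: 6

Derivation:
Subtree rooted at E contains: A, B, E, F, G, J
Count = 6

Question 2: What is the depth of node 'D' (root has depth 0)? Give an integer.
Answer: 1

Derivation:
Path from root to D: H -> D
Depth = number of edges = 1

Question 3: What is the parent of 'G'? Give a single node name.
Answer: J

Derivation:
Scan adjacency: G appears as child of J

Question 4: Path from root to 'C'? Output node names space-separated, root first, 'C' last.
Walk down from root: H -> C

Answer: H C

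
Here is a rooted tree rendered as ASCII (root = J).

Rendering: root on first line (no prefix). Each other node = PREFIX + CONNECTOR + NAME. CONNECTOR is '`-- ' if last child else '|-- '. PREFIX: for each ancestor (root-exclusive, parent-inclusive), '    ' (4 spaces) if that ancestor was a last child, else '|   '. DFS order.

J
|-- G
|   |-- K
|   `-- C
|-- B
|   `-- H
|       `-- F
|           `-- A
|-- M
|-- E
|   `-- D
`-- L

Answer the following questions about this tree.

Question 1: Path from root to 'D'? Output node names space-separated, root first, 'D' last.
Answer: J E D

Derivation:
Walk down from root: J -> E -> D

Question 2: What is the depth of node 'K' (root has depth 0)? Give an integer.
Path from root to K: J -> G -> K
Depth = number of edges = 2

Answer: 2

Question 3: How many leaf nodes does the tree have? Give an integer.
Leaves (nodes with no children): A, C, D, K, L, M

Answer: 6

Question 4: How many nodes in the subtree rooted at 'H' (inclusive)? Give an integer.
Answer: 3

Derivation:
Subtree rooted at H contains: A, F, H
Count = 3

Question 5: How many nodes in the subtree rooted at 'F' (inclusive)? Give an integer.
Answer: 2

Derivation:
Subtree rooted at F contains: A, F
Count = 2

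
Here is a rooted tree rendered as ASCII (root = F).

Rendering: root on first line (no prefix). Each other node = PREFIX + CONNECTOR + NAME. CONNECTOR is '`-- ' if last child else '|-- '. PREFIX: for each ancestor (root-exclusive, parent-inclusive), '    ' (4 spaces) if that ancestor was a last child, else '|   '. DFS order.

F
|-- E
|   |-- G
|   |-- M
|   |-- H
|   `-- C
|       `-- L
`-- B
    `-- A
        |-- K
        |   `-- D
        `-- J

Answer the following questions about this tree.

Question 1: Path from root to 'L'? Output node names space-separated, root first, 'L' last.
Walk down from root: F -> E -> C -> L

Answer: F E C L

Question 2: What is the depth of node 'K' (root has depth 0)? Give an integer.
Path from root to K: F -> B -> A -> K
Depth = number of edges = 3

Answer: 3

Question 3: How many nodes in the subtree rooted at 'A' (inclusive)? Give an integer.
Subtree rooted at A contains: A, D, J, K
Count = 4

Answer: 4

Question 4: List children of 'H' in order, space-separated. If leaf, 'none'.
Answer: none

Derivation:
Node H's children (from adjacency): (leaf)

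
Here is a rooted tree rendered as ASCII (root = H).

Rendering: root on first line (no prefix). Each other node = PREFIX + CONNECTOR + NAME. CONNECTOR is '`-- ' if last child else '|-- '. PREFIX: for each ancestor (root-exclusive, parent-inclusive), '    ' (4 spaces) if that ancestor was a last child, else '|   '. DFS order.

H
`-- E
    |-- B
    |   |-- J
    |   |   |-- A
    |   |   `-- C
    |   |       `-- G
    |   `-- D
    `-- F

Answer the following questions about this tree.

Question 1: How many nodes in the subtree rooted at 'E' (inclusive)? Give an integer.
Answer: 8

Derivation:
Subtree rooted at E contains: A, B, C, D, E, F, G, J
Count = 8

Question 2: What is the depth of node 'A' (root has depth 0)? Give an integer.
Answer: 4

Derivation:
Path from root to A: H -> E -> B -> J -> A
Depth = number of edges = 4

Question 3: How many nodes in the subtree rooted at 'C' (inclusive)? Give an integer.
Answer: 2

Derivation:
Subtree rooted at C contains: C, G
Count = 2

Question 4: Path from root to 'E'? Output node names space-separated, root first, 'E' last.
Answer: H E

Derivation:
Walk down from root: H -> E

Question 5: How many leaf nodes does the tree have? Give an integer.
Answer: 4

Derivation:
Leaves (nodes with no children): A, D, F, G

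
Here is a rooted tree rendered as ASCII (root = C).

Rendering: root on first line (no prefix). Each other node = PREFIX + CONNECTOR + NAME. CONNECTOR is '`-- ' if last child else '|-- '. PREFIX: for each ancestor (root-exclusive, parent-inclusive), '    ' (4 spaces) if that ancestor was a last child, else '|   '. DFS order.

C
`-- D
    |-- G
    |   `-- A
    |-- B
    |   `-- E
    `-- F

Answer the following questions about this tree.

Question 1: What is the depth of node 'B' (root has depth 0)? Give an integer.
Answer: 2

Derivation:
Path from root to B: C -> D -> B
Depth = number of edges = 2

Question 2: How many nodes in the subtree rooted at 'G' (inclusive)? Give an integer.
Subtree rooted at G contains: A, G
Count = 2

Answer: 2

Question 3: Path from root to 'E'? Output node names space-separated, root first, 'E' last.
Walk down from root: C -> D -> B -> E

Answer: C D B E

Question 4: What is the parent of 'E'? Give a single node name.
Scan adjacency: E appears as child of B

Answer: B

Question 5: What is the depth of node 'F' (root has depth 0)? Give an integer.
Path from root to F: C -> D -> F
Depth = number of edges = 2

Answer: 2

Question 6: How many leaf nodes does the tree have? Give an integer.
Answer: 3

Derivation:
Leaves (nodes with no children): A, E, F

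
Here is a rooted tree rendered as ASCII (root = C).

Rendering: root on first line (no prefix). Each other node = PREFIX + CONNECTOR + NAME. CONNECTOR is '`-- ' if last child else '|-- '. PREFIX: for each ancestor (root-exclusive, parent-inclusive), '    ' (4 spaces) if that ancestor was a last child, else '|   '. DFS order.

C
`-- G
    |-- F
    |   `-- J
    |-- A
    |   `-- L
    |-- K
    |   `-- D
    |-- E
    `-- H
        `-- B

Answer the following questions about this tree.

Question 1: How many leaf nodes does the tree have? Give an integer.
Leaves (nodes with no children): B, D, E, J, L

Answer: 5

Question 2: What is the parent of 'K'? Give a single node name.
Scan adjacency: K appears as child of G

Answer: G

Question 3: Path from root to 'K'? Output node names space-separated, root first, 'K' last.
Answer: C G K

Derivation:
Walk down from root: C -> G -> K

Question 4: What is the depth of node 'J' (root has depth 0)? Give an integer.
Answer: 3

Derivation:
Path from root to J: C -> G -> F -> J
Depth = number of edges = 3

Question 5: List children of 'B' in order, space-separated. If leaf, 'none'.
Node B's children (from adjacency): (leaf)

Answer: none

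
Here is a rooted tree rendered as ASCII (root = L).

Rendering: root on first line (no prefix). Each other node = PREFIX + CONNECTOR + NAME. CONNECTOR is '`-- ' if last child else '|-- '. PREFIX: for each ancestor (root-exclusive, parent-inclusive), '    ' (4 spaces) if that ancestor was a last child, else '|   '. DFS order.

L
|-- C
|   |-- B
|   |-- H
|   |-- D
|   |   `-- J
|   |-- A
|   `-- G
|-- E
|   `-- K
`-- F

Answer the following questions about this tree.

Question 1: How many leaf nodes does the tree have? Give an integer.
Leaves (nodes with no children): A, B, F, G, H, J, K

Answer: 7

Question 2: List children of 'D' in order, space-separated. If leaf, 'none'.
Answer: J

Derivation:
Node D's children (from adjacency): J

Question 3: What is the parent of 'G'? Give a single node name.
Scan adjacency: G appears as child of C

Answer: C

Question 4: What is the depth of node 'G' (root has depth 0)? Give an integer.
Answer: 2

Derivation:
Path from root to G: L -> C -> G
Depth = number of edges = 2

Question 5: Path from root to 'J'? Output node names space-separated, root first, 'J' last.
Walk down from root: L -> C -> D -> J

Answer: L C D J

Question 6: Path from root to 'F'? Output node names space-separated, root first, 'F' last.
Answer: L F

Derivation:
Walk down from root: L -> F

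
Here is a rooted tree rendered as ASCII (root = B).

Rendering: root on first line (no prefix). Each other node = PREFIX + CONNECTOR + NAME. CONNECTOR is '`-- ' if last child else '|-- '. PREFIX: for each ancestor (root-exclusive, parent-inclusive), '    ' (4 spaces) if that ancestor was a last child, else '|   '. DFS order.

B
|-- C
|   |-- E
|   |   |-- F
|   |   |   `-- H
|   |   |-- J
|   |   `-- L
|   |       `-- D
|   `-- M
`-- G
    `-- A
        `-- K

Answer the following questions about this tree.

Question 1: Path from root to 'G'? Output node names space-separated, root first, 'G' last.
Answer: B G

Derivation:
Walk down from root: B -> G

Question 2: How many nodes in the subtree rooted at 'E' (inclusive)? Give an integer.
Subtree rooted at E contains: D, E, F, H, J, L
Count = 6

Answer: 6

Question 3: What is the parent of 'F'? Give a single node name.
Answer: E

Derivation:
Scan adjacency: F appears as child of E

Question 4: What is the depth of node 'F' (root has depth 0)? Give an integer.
Path from root to F: B -> C -> E -> F
Depth = number of edges = 3

Answer: 3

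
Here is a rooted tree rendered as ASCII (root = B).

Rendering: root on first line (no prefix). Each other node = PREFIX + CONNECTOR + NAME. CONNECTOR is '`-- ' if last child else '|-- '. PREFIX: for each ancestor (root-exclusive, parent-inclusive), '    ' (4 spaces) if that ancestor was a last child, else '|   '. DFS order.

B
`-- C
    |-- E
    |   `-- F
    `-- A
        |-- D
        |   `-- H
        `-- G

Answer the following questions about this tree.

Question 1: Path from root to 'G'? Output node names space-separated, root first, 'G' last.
Walk down from root: B -> C -> A -> G

Answer: B C A G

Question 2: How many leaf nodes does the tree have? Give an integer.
Answer: 3

Derivation:
Leaves (nodes with no children): F, G, H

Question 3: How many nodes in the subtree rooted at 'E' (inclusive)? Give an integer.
Answer: 2

Derivation:
Subtree rooted at E contains: E, F
Count = 2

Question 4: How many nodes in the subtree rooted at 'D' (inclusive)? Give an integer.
Answer: 2

Derivation:
Subtree rooted at D contains: D, H
Count = 2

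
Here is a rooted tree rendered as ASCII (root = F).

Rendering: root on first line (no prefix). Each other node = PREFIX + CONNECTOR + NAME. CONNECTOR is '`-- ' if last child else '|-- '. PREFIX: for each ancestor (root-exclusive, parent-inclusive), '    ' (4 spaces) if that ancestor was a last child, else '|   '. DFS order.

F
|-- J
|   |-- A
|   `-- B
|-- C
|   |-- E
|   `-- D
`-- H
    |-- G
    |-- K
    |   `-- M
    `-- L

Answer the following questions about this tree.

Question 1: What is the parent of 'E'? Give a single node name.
Scan adjacency: E appears as child of C

Answer: C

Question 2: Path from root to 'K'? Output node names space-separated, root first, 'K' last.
Walk down from root: F -> H -> K

Answer: F H K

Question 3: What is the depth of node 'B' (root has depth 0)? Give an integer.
Answer: 2

Derivation:
Path from root to B: F -> J -> B
Depth = number of edges = 2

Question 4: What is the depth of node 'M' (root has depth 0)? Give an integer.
Answer: 3

Derivation:
Path from root to M: F -> H -> K -> M
Depth = number of edges = 3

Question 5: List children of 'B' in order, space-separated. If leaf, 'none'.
Answer: none

Derivation:
Node B's children (from adjacency): (leaf)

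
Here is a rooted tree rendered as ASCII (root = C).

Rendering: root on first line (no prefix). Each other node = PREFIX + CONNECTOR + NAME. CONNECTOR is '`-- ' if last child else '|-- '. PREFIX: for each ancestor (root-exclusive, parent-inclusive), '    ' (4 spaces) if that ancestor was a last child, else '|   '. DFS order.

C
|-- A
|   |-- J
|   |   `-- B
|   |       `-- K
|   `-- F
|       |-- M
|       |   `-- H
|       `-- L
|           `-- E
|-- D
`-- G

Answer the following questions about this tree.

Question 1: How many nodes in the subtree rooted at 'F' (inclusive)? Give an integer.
Subtree rooted at F contains: E, F, H, L, M
Count = 5

Answer: 5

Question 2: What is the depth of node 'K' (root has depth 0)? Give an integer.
Path from root to K: C -> A -> J -> B -> K
Depth = number of edges = 4

Answer: 4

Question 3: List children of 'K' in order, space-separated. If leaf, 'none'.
Answer: none

Derivation:
Node K's children (from adjacency): (leaf)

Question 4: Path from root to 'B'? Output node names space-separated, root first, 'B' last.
Walk down from root: C -> A -> J -> B

Answer: C A J B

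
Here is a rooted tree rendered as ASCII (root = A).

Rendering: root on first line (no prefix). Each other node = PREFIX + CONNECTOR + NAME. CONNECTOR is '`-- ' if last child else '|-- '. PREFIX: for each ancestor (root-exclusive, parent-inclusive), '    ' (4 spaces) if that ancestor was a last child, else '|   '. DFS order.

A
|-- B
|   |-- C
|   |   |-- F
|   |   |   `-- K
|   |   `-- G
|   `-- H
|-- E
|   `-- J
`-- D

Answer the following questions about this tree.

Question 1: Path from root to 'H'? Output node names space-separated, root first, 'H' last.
Walk down from root: A -> B -> H

Answer: A B H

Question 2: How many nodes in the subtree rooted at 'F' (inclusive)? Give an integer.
Answer: 2

Derivation:
Subtree rooted at F contains: F, K
Count = 2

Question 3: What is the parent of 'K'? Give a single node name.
Scan adjacency: K appears as child of F

Answer: F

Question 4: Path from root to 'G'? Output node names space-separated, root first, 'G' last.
Walk down from root: A -> B -> C -> G

Answer: A B C G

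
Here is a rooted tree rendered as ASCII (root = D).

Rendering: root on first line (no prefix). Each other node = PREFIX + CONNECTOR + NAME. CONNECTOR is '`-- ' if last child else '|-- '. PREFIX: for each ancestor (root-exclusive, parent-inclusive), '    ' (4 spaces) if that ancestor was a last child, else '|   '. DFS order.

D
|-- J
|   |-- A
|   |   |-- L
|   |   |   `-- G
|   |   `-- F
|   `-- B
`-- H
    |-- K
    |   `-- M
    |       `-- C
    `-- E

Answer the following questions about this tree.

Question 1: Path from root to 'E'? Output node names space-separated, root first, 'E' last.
Answer: D H E

Derivation:
Walk down from root: D -> H -> E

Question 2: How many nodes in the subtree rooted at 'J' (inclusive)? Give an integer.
Subtree rooted at J contains: A, B, F, G, J, L
Count = 6

Answer: 6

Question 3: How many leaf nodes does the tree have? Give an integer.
Leaves (nodes with no children): B, C, E, F, G

Answer: 5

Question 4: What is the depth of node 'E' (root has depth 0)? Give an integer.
Path from root to E: D -> H -> E
Depth = number of edges = 2

Answer: 2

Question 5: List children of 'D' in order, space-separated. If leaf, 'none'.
Answer: J H

Derivation:
Node D's children (from adjacency): J, H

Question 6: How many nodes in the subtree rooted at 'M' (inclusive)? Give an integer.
Answer: 2

Derivation:
Subtree rooted at M contains: C, M
Count = 2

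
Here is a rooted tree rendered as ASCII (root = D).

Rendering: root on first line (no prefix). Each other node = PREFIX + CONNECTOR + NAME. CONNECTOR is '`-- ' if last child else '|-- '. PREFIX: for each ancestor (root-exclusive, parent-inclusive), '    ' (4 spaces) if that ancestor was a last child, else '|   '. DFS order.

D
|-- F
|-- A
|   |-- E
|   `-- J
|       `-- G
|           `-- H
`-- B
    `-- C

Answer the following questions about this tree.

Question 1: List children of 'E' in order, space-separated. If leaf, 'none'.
Answer: none

Derivation:
Node E's children (from adjacency): (leaf)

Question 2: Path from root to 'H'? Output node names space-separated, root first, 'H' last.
Answer: D A J G H

Derivation:
Walk down from root: D -> A -> J -> G -> H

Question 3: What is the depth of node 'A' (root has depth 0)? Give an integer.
Answer: 1

Derivation:
Path from root to A: D -> A
Depth = number of edges = 1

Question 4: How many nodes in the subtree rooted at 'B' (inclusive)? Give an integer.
Subtree rooted at B contains: B, C
Count = 2

Answer: 2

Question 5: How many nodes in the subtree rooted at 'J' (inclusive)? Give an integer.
Answer: 3

Derivation:
Subtree rooted at J contains: G, H, J
Count = 3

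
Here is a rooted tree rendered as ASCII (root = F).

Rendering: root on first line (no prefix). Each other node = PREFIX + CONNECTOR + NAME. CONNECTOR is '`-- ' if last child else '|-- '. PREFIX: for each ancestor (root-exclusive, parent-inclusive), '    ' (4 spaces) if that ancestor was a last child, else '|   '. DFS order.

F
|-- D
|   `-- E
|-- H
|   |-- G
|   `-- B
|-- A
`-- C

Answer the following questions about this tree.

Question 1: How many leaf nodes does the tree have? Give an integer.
Answer: 5

Derivation:
Leaves (nodes with no children): A, B, C, E, G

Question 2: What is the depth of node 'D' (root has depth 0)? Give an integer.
Path from root to D: F -> D
Depth = number of edges = 1

Answer: 1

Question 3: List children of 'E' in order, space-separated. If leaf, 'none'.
Node E's children (from adjacency): (leaf)

Answer: none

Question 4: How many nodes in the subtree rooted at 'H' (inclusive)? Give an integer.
Subtree rooted at H contains: B, G, H
Count = 3

Answer: 3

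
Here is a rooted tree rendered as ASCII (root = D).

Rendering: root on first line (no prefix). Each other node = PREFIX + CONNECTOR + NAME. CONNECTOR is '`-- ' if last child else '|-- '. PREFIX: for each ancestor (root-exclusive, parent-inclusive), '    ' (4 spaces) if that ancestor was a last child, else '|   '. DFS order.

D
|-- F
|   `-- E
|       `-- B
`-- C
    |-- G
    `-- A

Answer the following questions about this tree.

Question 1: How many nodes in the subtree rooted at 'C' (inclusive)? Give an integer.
Subtree rooted at C contains: A, C, G
Count = 3

Answer: 3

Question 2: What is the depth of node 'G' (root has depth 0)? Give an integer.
Path from root to G: D -> C -> G
Depth = number of edges = 2

Answer: 2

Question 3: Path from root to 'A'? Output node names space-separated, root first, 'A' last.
Answer: D C A

Derivation:
Walk down from root: D -> C -> A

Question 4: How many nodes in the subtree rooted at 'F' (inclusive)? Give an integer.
Subtree rooted at F contains: B, E, F
Count = 3

Answer: 3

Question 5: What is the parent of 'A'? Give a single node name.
Scan adjacency: A appears as child of C

Answer: C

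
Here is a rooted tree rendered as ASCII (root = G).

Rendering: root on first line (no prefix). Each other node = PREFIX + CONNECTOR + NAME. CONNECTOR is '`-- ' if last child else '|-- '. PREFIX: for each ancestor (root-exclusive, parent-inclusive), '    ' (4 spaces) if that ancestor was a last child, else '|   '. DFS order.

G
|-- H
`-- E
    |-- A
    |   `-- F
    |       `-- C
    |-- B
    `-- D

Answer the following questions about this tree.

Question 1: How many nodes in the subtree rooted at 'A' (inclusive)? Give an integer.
Answer: 3

Derivation:
Subtree rooted at A contains: A, C, F
Count = 3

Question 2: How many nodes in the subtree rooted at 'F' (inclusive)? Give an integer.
Answer: 2

Derivation:
Subtree rooted at F contains: C, F
Count = 2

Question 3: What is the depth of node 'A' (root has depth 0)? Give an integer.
Answer: 2

Derivation:
Path from root to A: G -> E -> A
Depth = number of edges = 2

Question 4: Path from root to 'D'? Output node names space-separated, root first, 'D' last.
Answer: G E D

Derivation:
Walk down from root: G -> E -> D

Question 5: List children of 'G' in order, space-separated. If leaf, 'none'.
Node G's children (from adjacency): H, E

Answer: H E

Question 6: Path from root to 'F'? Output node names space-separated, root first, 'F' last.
Walk down from root: G -> E -> A -> F

Answer: G E A F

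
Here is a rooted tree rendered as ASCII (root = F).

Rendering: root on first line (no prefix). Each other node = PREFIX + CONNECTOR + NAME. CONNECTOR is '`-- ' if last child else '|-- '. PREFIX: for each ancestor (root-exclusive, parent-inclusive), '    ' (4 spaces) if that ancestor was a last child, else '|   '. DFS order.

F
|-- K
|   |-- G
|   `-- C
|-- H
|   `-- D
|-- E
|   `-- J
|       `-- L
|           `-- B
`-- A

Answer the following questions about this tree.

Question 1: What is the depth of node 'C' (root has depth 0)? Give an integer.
Path from root to C: F -> K -> C
Depth = number of edges = 2

Answer: 2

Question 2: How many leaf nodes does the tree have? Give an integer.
Leaves (nodes with no children): A, B, C, D, G

Answer: 5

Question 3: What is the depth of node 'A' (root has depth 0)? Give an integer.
Answer: 1

Derivation:
Path from root to A: F -> A
Depth = number of edges = 1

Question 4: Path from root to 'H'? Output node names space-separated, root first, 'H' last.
Answer: F H

Derivation:
Walk down from root: F -> H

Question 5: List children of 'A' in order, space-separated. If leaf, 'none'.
Answer: none

Derivation:
Node A's children (from adjacency): (leaf)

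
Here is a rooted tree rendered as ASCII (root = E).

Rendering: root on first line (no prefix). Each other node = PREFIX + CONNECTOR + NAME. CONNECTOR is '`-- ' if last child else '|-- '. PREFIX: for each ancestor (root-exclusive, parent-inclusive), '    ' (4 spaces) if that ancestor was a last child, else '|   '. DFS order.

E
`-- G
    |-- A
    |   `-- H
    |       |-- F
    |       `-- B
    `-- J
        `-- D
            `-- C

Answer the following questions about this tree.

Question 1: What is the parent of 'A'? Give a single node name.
Answer: G

Derivation:
Scan adjacency: A appears as child of G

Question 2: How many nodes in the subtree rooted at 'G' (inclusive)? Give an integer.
Subtree rooted at G contains: A, B, C, D, F, G, H, J
Count = 8

Answer: 8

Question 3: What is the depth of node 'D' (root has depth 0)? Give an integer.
Answer: 3

Derivation:
Path from root to D: E -> G -> J -> D
Depth = number of edges = 3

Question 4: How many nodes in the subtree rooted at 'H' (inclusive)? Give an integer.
Answer: 3

Derivation:
Subtree rooted at H contains: B, F, H
Count = 3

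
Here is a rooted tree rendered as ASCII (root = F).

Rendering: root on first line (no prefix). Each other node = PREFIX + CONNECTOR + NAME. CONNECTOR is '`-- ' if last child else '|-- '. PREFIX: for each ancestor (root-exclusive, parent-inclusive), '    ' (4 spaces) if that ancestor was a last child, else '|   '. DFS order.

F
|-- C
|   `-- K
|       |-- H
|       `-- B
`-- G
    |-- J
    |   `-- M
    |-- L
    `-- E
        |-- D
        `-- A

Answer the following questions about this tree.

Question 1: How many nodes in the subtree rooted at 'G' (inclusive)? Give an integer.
Answer: 7

Derivation:
Subtree rooted at G contains: A, D, E, G, J, L, M
Count = 7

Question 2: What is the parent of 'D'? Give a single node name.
Answer: E

Derivation:
Scan adjacency: D appears as child of E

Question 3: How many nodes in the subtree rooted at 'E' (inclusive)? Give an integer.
Subtree rooted at E contains: A, D, E
Count = 3

Answer: 3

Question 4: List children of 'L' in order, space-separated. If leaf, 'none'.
Node L's children (from adjacency): (leaf)

Answer: none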